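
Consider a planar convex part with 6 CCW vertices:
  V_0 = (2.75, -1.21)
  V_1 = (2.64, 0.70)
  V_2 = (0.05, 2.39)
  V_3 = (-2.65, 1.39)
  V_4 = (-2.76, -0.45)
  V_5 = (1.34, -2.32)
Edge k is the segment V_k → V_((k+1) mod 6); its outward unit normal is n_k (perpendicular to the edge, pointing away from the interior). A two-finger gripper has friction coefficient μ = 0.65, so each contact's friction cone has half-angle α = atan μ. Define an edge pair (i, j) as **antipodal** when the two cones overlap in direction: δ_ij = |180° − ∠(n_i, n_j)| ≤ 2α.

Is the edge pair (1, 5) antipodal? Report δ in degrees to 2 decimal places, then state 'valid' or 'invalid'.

α = atan 0.65 = 33.02°;  2α = 66.05°
edge 1: e_1 = (-2.59, +1.69);  n_1 = (+0.5465, +0.8375)
edge 5: e_5 = (+1.41, +1.11);  n_5 = (+0.6186, -0.7857)
∠(n_1, n_5) = 108.66°
δ = |180° − 108.66°| = 71.34°
71.34° > 2α = 66.05°  →  invalid

δ = 71.34°, invalid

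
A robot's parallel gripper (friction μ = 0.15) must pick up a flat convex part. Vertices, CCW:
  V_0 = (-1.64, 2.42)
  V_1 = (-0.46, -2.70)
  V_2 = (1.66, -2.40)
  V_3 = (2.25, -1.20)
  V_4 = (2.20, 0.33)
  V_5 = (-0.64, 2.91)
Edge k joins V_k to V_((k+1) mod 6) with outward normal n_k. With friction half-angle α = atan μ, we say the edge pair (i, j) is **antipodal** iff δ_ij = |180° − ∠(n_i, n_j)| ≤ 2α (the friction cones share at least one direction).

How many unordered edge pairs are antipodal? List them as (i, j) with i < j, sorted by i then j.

α = atan 0.15 = 8.53°;  2α = 17.06°
n_0 = (-0.9745, -0.2246)
n_1 = (+0.1401, -0.9901)
n_2 = (+0.8974, -0.4412)
n_3 = (+0.9995, +0.0327)
n_4 = (+0.6724, +0.7402)
n_5 = (-0.4400, +0.8980)
  (0,1): δ = 94.92°  ·
  (0,2): δ = 39.16°  ·
  (0,3): δ = 11.11°  ✓
  (0,4): δ = 34.77°  ·
  (0,5): δ = 103.13°  ·
  (1,2): δ = 124.24°  ·
  (1,3): δ = 96.18°  ·
  (1,4): δ = 50.31°  ·
  (1,5): δ = 18.05°  ·
  (2,3): δ = 151.95°  ·
  (2,4): δ = 106.07°  ·
  (2,5): δ = 37.71°  ·
  (3,4): δ = 134.13°  ·
  (3,5): δ = 65.77°  ·
  (4,5): δ = 111.64°  ·
antipodal pairs: 1

count = 1; pairs: (0,3)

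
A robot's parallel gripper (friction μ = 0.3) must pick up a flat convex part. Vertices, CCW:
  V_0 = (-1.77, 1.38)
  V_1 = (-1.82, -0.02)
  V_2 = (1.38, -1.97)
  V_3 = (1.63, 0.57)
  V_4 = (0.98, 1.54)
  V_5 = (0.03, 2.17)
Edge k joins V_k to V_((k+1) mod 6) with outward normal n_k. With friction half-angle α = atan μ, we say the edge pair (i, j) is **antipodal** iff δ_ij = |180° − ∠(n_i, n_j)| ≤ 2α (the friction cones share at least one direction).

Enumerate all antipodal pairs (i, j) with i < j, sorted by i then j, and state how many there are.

α = atan 0.3 = 16.70°;  2α = 33.40°
n_0 = (-0.9994, +0.0357)
n_1 = (-0.5204, -0.8539)
n_2 = (+0.9952, -0.0980)
n_3 = (+0.8307, +0.5567)
n_4 = (+0.5527, +0.8334)
n_5 = (-0.4019, +0.9157)
  (0,1): δ = 119.31°  ·
  (0,2): δ = 3.58°  ✓
  (0,3): δ = 35.87°  ·
  (0,4): δ = 58.49°  ·
  (0,5): δ = 115.74°  ·
  (1,2): δ = 64.26°  ·
  (1,3): δ = 24.82°  ✓
  (1,4): δ = 2.19°  ✓
  (1,5): δ = 55.05°  ·
  (2,3): δ = 140.55°  ·
  (2,4): δ = 117.93°  ·
  (2,5): δ = 60.68°  ·
  (3,4): δ = 157.38°  ·
  (3,5): δ = 100.13°  ·
  (4,5): δ = 122.75°  ·
antipodal pairs: 3

count = 3; pairs: (0,2), (1,3), (1,4)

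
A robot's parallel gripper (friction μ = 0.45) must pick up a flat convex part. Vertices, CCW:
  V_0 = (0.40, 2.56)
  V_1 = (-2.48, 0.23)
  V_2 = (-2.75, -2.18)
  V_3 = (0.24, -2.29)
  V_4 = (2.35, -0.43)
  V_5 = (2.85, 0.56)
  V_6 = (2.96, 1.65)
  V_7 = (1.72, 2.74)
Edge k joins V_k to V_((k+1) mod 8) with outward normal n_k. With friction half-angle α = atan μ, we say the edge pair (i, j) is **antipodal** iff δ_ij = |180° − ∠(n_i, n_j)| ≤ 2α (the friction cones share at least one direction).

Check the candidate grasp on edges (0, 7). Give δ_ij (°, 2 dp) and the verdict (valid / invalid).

α = atan 0.45 = 24.23°;  2α = 48.46°
edge 0: e_0 = (-2.88, -2.33);  n_0 = (-0.6290, +0.7774)
edge 7: e_7 = (-1.32, -0.18);  n_7 = (-0.1351, +0.9908)
∠(n_0, n_7) = 31.21°
δ = |180° − 31.21°| = 148.79°
148.79° > 2α = 48.46°  →  invalid

δ = 148.79°, invalid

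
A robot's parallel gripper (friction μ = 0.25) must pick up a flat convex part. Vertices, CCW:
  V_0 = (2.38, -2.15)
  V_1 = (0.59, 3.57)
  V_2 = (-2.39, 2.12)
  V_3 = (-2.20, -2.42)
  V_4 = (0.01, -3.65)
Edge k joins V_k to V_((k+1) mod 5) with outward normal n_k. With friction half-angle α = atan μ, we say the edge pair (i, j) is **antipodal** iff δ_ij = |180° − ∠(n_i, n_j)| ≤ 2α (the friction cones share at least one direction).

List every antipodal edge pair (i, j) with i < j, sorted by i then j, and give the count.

count = 2; pairs: (0,2), (1,4)

α = atan 0.25 = 14.04°;  2α = 28.07°
n_0 = (+0.9544, +0.2987)
n_1 = (-0.4375, +0.8992)
n_2 = (-0.9991, -0.0418)
n_3 = (-0.4863, -0.8738)
n_4 = (+0.5348, -0.8450)
  (0,1): δ = 81.43°  ·
  (0,2): δ = 14.98°  ✓
  (0,3): δ = 43.52°  ·
  (0,4): δ = 104.95°  ·
  (1,2): δ = 113.55°  ·
  (1,3): δ = 55.05°  ·
  (1,4): δ = 6.38°  ✓
  (2,3): δ = 121.50°  ·
  (2,4): δ = 60.07°  ·
  (3,4): δ = 118.57°  ·
antipodal pairs: 2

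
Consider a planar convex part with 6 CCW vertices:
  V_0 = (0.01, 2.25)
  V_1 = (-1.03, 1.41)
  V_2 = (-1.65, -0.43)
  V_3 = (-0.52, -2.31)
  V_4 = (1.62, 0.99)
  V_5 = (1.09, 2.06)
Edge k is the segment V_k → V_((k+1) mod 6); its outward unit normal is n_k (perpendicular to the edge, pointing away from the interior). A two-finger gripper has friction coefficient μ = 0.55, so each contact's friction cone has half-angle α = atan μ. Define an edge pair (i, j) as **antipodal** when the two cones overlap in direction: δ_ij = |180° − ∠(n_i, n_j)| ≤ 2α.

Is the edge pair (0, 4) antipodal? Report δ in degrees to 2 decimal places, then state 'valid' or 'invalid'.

α = atan 0.55 = 28.81°;  2α = 57.62°
edge 0: e_0 = (-1.04, -0.84);  n_0 = (-0.6283, +0.7779)
edge 4: e_4 = (-0.53, +1.07);  n_4 = (+0.8961, +0.4439)
∠(n_0, n_4) = 102.58°
δ = |180° − 102.58°| = 77.42°
77.42° > 2α = 57.62°  →  invalid

δ = 77.42°, invalid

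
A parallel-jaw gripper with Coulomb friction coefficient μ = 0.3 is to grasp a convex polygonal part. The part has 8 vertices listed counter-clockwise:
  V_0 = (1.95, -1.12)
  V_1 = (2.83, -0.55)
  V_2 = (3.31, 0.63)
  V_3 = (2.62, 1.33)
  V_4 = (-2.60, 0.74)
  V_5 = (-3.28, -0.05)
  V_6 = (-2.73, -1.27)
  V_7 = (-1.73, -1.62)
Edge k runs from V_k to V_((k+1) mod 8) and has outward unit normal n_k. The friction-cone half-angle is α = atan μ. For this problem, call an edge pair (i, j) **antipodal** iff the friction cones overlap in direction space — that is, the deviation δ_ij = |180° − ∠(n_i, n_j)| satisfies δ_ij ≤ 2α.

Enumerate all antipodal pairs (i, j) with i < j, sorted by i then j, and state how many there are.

α = atan 0.3 = 16.70°;  2α = 33.40°
n_0 = (+0.5436, -0.8393)
n_1 = (+0.9263, -0.3768)
n_2 = (+0.7122, +0.7020)
n_3 = (-0.1123, +0.9937)
n_4 = (-0.7579, +0.6524)
n_5 = (-0.9116, -0.4110)
n_6 = (-0.3304, -0.9439)
n_7 = (+0.1346, -0.9909)
  (0,1): δ = 145.07°  ·
  (0,2): δ = 78.34°  ·
  (0,3): δ = 26.48°  ✓
  (0,4): δ = 16.35°  ✓
  (0,5): δ = 81.33°  ·
  (0,6): δ = 127.78°  ·
  (0,7): δ = 154.81°  ·
  (1,2): δ = 113.28°  ·
  (1,3): δ = 61.42°  ·
  (1,4): δ = 18.59°  ✓
  (1,5): δ = 46.40°  ·
  (1,6): δ = 92.85°  ·
  (1,7): δ = 119.87°  ·
  (2,3): δ = 128.14°  ·
  (2,4): δ = 85.31°  ·
  (2,5): δ = 20.32°  ✓
  (2,6): δ = 26.12°  ✓
  (2,7): δ = 53.15°  ·
  (3,4): δ = 137.17°  ·
  (3,5): δ = 72.18°  ·
  (3,6): δ = 25.74°  ✓
  (3,7): δ = 1.29°  ✓
  (4,5): δ = 115.01°  ·
  (4,6): δ = 68.57°  ·
  (4,7): δ = 41.54°  ·
  (5,6): δ = 133.56°  ·
  (5,7): δ = 106.53°  ·
  (6,7): δ = 152.97°  ·
antipodal pairs: 7

count = 7; pairs: (0,3), (0,4), (1,4), (2,5), (2,6), (3,6), (3,7)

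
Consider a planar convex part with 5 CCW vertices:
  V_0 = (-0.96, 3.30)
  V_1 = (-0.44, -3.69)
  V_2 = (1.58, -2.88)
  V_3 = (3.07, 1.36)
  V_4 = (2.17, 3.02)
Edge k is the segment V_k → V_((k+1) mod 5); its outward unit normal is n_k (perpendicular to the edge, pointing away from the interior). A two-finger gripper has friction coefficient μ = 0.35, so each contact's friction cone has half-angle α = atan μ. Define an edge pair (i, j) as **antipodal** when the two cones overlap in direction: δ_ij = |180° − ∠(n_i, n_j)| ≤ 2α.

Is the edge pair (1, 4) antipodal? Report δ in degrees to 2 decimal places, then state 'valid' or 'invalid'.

α = atan 0.35 = 19.29°;  2α = 38.58°
edge 1: e_1 = (+2.02, +0.81);  n_1 = (+0.3722, -0.9282)
edge 4: e_4 = (-3.13, +0.28);  n_4 = (+0.0891, +0.9960)
∠(n_1, n_4) = 153.04°
δ = |180° − 153.04°| = 26.96°
26.96° ≤ 2α = 38.58°  →  valid

δ = 26.96°, valid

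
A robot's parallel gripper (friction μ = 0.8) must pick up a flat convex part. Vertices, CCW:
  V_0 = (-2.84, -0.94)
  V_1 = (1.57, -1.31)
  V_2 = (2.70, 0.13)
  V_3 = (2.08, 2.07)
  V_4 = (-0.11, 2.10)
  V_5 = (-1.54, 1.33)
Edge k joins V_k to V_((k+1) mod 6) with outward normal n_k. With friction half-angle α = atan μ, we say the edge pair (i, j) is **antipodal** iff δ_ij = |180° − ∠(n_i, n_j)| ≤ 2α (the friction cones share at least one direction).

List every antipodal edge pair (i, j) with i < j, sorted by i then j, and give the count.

α = atan 0.8 = 38.66°;  2α = 77.32°
n_0 = (-0.0836, -0.9965)
n_1 = (+0.7867, -0.6173)
n_2 = (+0.9525, +0.3044)
n_3 = (+0.0137, +0.9999)
n_4 = (-0.4741, +0.8805)
n_5 = (-0.8678, +0.4970)
  (0,1): δ = 123.33°  ·
  (0,2): δ = 67.48°  ✓
  (0,3): δ = 4.01°  ✓
  (0,4): δ = 33.10°  ✓
  (0,5): δ = 65.00°  ✓
  (1,2): δ = 124.15°  ·
  (1,3): δ = 52.66°  ✓
  (1,4): δ = 23.58°  ✓
  (1,5): δ = 8.32°  ✓
  (2,3): δ = 108.51°  ·
  (2,4): δ = 79.42°  ·
  (2,5): δ = 47.52°  ✓
  (3,4): δ = 150.91°  ·
  (3,5): δ = 119.01°  ·
  (4,5): δ = 148.10°  ·
antipodal pairs: 8

count = 8; pairs: (0,2), (0,3), (0,4), (0,5), (1,3), (1,4), (1,5), (2,5)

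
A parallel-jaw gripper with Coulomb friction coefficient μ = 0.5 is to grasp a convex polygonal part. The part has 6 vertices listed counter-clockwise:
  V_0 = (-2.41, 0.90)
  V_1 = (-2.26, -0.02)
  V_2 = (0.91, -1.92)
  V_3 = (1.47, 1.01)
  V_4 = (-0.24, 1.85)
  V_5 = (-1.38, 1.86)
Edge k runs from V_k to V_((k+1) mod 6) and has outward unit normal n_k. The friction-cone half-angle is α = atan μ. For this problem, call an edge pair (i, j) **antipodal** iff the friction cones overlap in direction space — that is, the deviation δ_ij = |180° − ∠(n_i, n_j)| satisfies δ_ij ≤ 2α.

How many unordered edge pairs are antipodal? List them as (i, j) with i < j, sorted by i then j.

count = 4; pairs: (0,2), (1,3), (1,4), (2,5)

α = atan 0.5 = 26.57°;  2α = 53.13°
n_0 = (-0.9870, -0.1609)
n_1 = (-0.5141, -0.8577)
n_2 = (+0.9822, -0.1877)
n_3 = (+0.4409, +0.8976)
n_4 = (+0.0088, +1.0000)
n_5 = (-0.6818, +0.7315)
  (0,1): δ = 130.20°  ·
  (0,2): δ = 20.08°  ✓
  (0,3): δ = 54.58°  ·
  (0,4): δ = 80.24°  ·
  (0,5): δ = 123.73°  ·
  (1,2): δ = 69.88°  ·
  (1,3): δ = 4.78°  ✓
  (1,4): δ = 30.43°  ✓
  (1,5): δ = 73.92°  ·
  (2,3): δ = 105.34°  ·
  (2,4): δ = 79.68°  ·
  (2,5): δ = 36.19°  ✓
  (3,4): δ = 154.34°  ·
  (3,5): δ = 110.85°  ·
  (4,5): δ = 136.51°  ·
antipodal pairs: 4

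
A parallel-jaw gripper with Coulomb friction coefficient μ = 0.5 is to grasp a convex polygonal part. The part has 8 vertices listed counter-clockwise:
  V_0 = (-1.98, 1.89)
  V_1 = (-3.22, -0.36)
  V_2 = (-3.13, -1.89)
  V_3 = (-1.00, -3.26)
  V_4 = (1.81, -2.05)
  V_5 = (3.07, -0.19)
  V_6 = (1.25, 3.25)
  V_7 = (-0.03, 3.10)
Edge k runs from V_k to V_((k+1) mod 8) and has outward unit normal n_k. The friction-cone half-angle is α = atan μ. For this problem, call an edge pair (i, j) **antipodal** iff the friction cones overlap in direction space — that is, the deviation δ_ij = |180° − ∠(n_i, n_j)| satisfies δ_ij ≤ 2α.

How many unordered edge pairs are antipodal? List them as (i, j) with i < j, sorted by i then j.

count = 10; pairs: (0,3), (0,4), (1,4), (1,5), (2,5), (2,6), (3,6), (3,7), (4,6), (4,7)

α = atan 0.5 = 26.57°;  2α = 53.13°
n_0 = (-0.8758, +0.4827)
n_1 = (-0.9983, -0.0587)
n_2 = (-0.5410, -0.8411)
n_3 = (+0.3955, -0.9185)
n_4 = (+0.8279, -0.5608)
n_5 = (+0.8839, +0.4677)
n_6 = (-0.1164, +0.9932)
n_7 = (-0.5273, +0.8497)
  (0,1): δ = 147.77°  ·
  (0,2): δ = 93.89°  ·
  (0,3): δ = 37.84°  ✓
  (0,4): δ = 5.25°  ✓
  (0,5): δ = 56.74°  ·
  (0,6): δ = 125.54°  ·
  (0,7): δ = 150.68°  ·
  (1,2): δ = 126.12°  ·
  (1,3): δ = 70.07°  ·
  (1,4): δ = 37.48°  ✓
  (1,5): δ = 24.52°  ✓
  (1,6): δ = 93.32°  ·
  (1,7): δ = 118.45°  ·
  (2,3): δ = 123.95°  ·
  (2,4): δ = 91.37°  ·
  (2,5): δ = 29.37°  ✓
  (2,6): δ = 39.43°  ✓
  (2,7): δ = 64.57°  ·
  (3,4): δ = 147.41°  ·
  (3,5): δ = 85.41°  ·
  (3,6): δ = 16.61°  ✓
  (3,7): δ = 8.52°  ✓
  (4,5): δ = 118.00°  ·
  (4,6): δ = 49.20°  ✓
  (4,7): δ = 24.07°  ✓
  (5,6): δ = 111.20°  ·
  (5,7): δ = 86.06°  ·
  (6,7): δ = 154.86°  ·
antipodal pairs: 10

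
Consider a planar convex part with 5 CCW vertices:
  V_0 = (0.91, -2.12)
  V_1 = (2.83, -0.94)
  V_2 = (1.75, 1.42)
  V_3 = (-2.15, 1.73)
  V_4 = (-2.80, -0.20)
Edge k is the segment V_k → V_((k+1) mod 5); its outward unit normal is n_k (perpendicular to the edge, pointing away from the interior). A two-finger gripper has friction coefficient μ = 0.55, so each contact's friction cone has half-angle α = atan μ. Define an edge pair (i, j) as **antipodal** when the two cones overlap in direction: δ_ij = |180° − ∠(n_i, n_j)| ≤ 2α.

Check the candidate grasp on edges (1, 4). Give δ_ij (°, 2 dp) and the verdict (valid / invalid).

α = atan 0.55 = 28.81°;  2α = 57.62°
edge 1: e_1 = (-1.08, +2.36);  n_1 = (+0.9093, +0.4161)
edge 4: e_4 = (+3.71, -1.92);  n_4 = (-0.4596, -0.8881)
∠(n_1, n_4) = 141.95°
δ = |180° − 141.95°| = 38.05°
38.05° ≤ 2α = 57.62°  →  valid

δ = 38.05°, valid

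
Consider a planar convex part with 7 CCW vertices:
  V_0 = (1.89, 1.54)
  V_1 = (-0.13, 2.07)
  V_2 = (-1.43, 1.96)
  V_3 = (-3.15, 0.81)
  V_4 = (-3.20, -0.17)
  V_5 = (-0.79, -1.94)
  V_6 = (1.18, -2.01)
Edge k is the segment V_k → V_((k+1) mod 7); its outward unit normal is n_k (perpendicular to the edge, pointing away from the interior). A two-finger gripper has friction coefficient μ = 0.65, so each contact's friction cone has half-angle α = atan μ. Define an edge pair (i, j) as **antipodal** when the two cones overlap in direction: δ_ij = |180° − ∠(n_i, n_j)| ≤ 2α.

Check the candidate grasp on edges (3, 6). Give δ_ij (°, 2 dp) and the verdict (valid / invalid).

α = atan 0.65 = 33.02°;  2α = 66.05°
edge 3: e_3 = (-0.05, -0.98);  n_3 = (-0.9987, +0.0510)
edge 6: e_6 = (+0.71, +3.55);  n_6 = (+0.9806, -0.1961)
∠(n_3, n_6) = 171.61°
δ = |180° − 171.61°| = 8.39°
8.39° ≤ 2α = 66.05°  →  valid

δ = 8.39°, valid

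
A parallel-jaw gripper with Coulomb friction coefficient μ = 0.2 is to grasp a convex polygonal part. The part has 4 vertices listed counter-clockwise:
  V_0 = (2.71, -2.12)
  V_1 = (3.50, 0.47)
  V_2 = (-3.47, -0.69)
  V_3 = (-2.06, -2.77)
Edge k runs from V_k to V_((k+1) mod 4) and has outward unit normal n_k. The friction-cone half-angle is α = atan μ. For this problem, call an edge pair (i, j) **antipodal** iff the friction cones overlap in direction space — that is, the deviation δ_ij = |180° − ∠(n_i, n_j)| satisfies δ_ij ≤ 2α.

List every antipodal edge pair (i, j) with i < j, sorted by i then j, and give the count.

α = atan 0.2 = 11.31°;  2α = 22.62°
n_0 = (+0.9565, -0.2917)
n_1 = (-0.1642, +0.9864)
n_2 = (-0.8277, -0.5611)
n_3 = (+0.1350, -0.9908)
  (0,1): δ = 63.59°  ·
  (0,2): δ = 51.10°  ·
  (0,3): δ = 114.72°  ·
  (1,2): δ = 65.32°  ·
  (1,3): δ = 1.69°  ✓
  (2,3): δ = 116.37°  ·
antipodal pairs: 1

count = 1; pairs: (1,3)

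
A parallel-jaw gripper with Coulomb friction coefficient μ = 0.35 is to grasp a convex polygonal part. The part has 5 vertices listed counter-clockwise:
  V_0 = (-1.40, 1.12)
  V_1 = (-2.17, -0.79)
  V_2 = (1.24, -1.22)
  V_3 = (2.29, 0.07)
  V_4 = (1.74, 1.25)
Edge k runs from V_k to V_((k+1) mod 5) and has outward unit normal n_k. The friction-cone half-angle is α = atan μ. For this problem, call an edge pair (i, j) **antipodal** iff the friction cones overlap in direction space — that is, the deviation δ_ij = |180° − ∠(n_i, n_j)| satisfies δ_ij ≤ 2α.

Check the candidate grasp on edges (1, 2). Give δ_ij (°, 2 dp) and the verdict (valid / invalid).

α = atan 0.35 = 19.29°;  2α = 38.58°
edge 1: e_1 = (+3.41, -0.43);  n_1 = (-0.1251, -0.9921)
edge 2: e_2 = (+1.05, +1.29);  n_2 = (+0.7756, -0.6313)
∠(n_1, n_2) = 58.04°
δ = |180° − 58.04°| = 121.96°
121.96° > 2α = 38.58°  →  invalid

δ = 121.96°, invalid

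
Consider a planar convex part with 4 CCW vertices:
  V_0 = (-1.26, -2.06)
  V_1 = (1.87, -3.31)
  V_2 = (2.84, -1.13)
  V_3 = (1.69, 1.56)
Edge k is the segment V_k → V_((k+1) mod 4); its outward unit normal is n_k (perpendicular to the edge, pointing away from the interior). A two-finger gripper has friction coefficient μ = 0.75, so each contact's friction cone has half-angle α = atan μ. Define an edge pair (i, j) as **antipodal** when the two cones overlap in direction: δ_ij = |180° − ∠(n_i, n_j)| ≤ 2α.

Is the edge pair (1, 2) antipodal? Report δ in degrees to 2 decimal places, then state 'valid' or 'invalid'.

δ = 132.87°, invalid

α = atan 0.75 = 36.87°;  2α = 73.74°
edge 1: e_1 = (+0.97, +2.18);  n_1 = (+0.9136, -0.4065)
edge 2: e_2 = (-1.15, +2.69);  n_2 = (+0.9195, +0.3931)
∠(n_1, n_2) = 47.13°
δ = |180° − 47.13°| = 132.87°
132.87° > 2α = 73.74°  →  invalid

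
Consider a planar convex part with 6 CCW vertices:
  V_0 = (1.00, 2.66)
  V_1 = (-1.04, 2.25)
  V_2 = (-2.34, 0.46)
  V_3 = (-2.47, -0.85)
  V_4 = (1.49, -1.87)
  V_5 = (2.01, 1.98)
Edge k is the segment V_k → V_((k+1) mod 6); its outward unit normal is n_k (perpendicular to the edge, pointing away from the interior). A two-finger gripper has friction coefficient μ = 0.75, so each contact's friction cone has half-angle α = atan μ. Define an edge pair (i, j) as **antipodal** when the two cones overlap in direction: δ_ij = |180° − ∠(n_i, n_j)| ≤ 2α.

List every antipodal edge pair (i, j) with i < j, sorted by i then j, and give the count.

count = 7; pairs: (0,3), (0,4), (1,3), (1,4), (2,4), (2,5), (3,5)

α = atan 0.75 = 36.87°;  2α = 73.74°
n_0 = (-0.1970, +0.9804)
n_1 = (-0.8091, +0.5876)
n_2 = (-0.9951, +0.0988)
n_3 = (-0.2494, -0.9684)
n_4 = (+0.9910, -0.1338)
n_5 = (+0.5585, +0.8295)
  (0,1): δ = 137.35°  ·
  (0,2): δ = 107.03°  ·
  (0,3): δ = 25.81°  ✓
  (0,4): δ = 70.94°  ✓
  (0,5): δ = 134.68°  ·
  (1,2): δ = 149.68°  ·
  (1,3): δ = 68.45°  ✓
  (1,4): δ = 28.30°  ✓
  (1,5): δ = 92.04°  ·
  (2,3): δ = 98.78°  ·
  (2,4): δ = 2.02°  ✓
  (2,5): δ = 61.72°  ✓
  (3,4): δ = 83.25°  ·
  (3,5): δ = 19.51°  ✓
  (4,5): δ = 116.26°  ·
antipodal pairs: 7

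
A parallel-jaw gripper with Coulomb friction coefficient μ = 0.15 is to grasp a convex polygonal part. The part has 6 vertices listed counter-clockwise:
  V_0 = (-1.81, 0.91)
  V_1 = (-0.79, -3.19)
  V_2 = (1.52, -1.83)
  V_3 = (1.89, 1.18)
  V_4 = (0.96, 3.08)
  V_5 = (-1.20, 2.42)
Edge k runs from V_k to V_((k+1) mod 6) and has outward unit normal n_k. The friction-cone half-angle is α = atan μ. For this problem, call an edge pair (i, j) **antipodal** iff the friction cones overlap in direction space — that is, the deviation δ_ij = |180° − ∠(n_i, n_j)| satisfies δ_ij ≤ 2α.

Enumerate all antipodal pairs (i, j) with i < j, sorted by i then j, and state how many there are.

count = 3; pairs: (0,3), (1,4), (2,5)

α = atan 0.15 = 8.53°;  2α = 17.06°
n_0 = (-0.9704, -0.2414)
n_1 = (+0.5073, -0.8617)
n_2 = (+0.9925, -0.1220)
n_3 = (+0.8982, +0.4396)
n_4 = (-0.2922, +0.9564)
n_5 = (-0.9272, +0.3746)
  (0,1): δ = 73.48°  ·
  (0,2): δ = 20.98°  ·
  (0,3): δ = 12.11°  ✓
  (0,4): δ = 93.02°  ·
  (0,5): δ = 144.03°  ·
  (1,2): δ = 127.50°  ·
  (1,3): δ = 94.41°  ·
  (1,4): δ = 13.50°  ✓
  (1,5): δ = 37.52°  ·
  (2,3): δ = 146.91°  ·
  (2,4): δ = 66.00°  ·
  (2,5): δ = 14.99°  ✓
  (3,4): δ = 99.09°  ·
  (3,5): δ = 48.08°  ·
  (4,5): δ = 128.99°  ·
antipodal pairs: 3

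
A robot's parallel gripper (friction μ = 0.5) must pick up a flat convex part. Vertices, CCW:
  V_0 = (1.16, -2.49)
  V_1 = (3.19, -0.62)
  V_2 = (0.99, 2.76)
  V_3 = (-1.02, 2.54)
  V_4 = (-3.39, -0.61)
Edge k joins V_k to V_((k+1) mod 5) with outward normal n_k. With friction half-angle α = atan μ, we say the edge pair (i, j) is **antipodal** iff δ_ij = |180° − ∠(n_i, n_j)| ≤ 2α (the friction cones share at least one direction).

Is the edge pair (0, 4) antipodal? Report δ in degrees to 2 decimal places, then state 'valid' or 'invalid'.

δ = 114.90°, invalid

α = atan 0.5 = 26.57°;  2α = 53.13°
edge 0: e_0 = (+2.03, +1.87);  n_0 = (+0.6775, -0.7355)
edge 4: e_4 = (+4.55, -1.88);  n_4 = (-0.3819, -0.9242)
∠(n_0, n_4) = 65.10°
δ = |180° − 65.10°| = 114.90°
114.90° > 2α = 53.13°  →  invalid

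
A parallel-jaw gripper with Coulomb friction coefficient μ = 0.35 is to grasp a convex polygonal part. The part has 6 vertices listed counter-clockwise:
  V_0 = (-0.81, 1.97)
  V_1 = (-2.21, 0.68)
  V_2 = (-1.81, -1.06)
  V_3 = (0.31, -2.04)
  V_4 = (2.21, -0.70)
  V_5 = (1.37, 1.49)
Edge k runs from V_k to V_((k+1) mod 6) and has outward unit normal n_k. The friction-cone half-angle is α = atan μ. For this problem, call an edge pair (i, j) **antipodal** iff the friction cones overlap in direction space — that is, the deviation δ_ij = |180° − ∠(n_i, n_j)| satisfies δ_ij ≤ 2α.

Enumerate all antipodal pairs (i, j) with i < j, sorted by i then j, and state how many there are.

α = atan 0.35 = 19.29°;  2α = 38.58°
n_0 = (-0.6776, +0.7354)
n_1 = (-0.9746, -0.2240)
n_2 = (-0.4196, -0.9077)
n_3 = (+0.5763, -0.8172)
n_4 = (+0.9337, +0.3581)
n_5 = (+0.2150, +0.9766)
  (0,1): δ = 119.71°  ·
  (0,2): δ = 67.47°  ·
  (0,3): δ = 7.46°  ✓
  (0,4): δ = 68.33°  ·
  (0,5): δ = 124.92°  ·
  (1,2): δ = 127.76°  ·
  (1,3): δ = 67.75°  ·
  (1,4): δ = 8.04°  ✓
  (1,5): δ = 64.64°  ·
  (2,3): δ = 120.00°  ·
  (2,4): δ = 44.21°  ·
  (2,5): δ = 12.39°  ✓
  (3,4): δ = 104.21°  ·
  (3,5): δ = 47.61°  ·
  (4,5): δ = 123.40°  ·
antipodal pairs: 3

count = 3; pairs: (0,3), (1,4), (2,5)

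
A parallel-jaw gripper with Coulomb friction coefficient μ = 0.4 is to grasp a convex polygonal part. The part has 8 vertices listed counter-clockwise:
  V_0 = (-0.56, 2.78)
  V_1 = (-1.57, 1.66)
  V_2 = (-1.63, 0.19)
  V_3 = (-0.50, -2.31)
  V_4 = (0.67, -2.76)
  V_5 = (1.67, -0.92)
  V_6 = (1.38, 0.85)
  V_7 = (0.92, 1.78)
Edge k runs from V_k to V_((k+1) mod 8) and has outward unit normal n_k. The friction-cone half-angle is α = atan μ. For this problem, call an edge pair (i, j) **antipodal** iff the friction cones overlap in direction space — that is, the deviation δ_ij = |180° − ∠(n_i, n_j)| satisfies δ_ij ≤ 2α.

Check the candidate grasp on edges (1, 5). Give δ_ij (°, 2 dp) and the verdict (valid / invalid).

α = atan 0.4 = 21.80°;  2α = 43.60°
edge 1: e_1 = (-0.06, -1.47);  n_1 = (-0.9992, +0.0408)
edge 5: e_5 = (-0.29, +1.77);  n_5 = (+0.9868, +0.1617)
∠(n_1, n_5) = 168.36°
δ = |180° − 168.36°| = 11.64°
11.64° ≤ 2α = 43.60°  →  valid

δ = 11.64°, valid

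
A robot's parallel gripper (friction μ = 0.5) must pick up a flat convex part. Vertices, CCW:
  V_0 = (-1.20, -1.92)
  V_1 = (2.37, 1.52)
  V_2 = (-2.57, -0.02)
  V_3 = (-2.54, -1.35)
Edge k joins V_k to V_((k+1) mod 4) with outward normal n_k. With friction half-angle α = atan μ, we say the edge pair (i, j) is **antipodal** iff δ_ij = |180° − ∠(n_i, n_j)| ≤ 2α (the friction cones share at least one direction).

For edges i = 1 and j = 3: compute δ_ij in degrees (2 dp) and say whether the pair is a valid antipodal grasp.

δ = 40.36°, valid

α = atan 0.5 = 26.57°;  2α = 53.13°
edge 1: e_1 = (-4.94, -1.54);  n_1 = (-0.2976, +0.9547)
edge 3: e_3 = (+1.34, -0.57);  n_3 = (-0.3914, -0.9202)
∠(n_1, n_3) = 139.64°
δ = |180° − 139.64°| = 40.36°
40.36° ≤ 2α = 53.13°  →  valid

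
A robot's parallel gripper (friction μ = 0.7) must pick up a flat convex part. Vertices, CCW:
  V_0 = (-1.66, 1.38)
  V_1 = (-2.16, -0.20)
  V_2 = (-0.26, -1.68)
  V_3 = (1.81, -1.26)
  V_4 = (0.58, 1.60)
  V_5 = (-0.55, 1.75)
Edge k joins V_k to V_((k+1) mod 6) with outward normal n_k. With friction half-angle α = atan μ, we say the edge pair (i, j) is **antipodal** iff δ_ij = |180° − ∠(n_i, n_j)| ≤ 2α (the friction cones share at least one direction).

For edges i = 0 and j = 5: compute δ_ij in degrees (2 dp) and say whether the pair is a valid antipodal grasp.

α = atan 0.7 = 34.99°;  2α = 69.98°
edge 0: e_0 = (-0.50, -1.58);  n_0 = (-0.9534, +0.3017)
edge 5: e_5 = (-1.11, -0.37);  n_5 = (-0.3162, +0.9487)
∠(n_0, n_5) = 54.00°
δ = |180° − 54.00°| = 126.00°
126.00° > 2α = 69.98°  →  invalid

δ = 126.00°, invalid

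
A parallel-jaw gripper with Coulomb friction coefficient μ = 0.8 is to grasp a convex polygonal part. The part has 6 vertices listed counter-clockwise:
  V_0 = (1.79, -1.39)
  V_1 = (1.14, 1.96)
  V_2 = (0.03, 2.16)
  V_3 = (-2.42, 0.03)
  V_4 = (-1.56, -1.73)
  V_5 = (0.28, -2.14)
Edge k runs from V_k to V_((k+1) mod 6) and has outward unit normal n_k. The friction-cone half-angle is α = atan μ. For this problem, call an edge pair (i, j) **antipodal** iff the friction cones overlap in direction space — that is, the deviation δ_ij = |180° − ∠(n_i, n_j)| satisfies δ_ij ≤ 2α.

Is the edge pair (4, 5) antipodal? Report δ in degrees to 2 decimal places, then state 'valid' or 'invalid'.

α = atan 0.8 = 38.66°;  2α = 77.32°
edge 4: e_4 = (+1.84, -0.41);  n_4 = (-0.2175, -0.9761)
edge 5: e_5 = (+1.51, +0.75);  n_5 = (+0.4448, -0.8956)
∠(n_4, n_5) = 38.97°
δ = |180° − 38.97°| = 141.03°
141.03° > 2α = 77.32°  →  invalid

δ = 141.03°, invalid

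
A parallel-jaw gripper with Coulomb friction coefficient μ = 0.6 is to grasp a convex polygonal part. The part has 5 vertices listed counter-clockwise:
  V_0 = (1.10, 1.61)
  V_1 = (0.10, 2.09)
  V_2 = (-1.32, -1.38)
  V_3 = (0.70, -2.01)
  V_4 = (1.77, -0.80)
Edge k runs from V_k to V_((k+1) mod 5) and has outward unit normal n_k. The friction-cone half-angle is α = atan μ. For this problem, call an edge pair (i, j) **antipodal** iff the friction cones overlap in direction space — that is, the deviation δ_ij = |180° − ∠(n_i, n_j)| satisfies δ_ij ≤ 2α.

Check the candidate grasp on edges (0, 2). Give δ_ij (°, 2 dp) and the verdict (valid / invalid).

δ = 8.32°, valid

α = atan 0.6 = 30.96°;  2α = 61.93°
edge 0: e_0 = (-1.00, +0.48);  n_0 = (+0.4327, +0.9015)
edge 2: e_2 = (+2.02, -0.63);  n_2 = (-0.2977, -0.9546)
∠(n_0, n_2) = 171.68°
δ = |180° − 171.68°| = 8.32°
8.32° ≤ 2α = 61.93°  →  valid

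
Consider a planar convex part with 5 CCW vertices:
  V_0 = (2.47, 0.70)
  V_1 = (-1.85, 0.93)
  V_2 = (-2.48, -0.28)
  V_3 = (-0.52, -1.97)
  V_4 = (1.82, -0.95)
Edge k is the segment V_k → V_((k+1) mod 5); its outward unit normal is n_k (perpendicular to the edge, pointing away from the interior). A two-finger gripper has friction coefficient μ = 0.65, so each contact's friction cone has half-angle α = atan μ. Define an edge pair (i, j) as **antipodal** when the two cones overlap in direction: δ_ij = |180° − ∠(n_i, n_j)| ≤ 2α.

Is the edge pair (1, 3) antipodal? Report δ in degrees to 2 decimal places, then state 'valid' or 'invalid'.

α = atan 0.65 = 33.02°;  2α = 66.05°
edge 1: e_1 = (-0.63, -1.21);  n_1 = (-0.8870, +0.4618)
edge 3: e_3 = (+2.34, +1.02);  n_3 = (+0.3996, -0.9167)
∠(n_1, n_3) = 141.06°
δ = |180° − 141.06°| = 38.94°
38.94° ≤ 2α = 66.05°  →  valid

δ = 38.94°, valid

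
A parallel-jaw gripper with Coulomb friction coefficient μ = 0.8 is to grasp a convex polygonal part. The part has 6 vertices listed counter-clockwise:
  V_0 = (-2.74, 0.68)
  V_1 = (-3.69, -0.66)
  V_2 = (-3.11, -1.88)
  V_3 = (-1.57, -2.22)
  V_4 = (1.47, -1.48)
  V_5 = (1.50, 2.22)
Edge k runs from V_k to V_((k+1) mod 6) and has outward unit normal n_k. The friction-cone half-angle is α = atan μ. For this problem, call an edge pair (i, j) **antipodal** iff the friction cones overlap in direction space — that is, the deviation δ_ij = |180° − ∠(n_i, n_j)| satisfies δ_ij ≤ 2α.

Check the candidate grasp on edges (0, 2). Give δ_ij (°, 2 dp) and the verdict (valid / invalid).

α = atan 0.8 = 38.66°;  2α = 77.32°
edge 0: e_0 = (-0.95, -1.34);  n_0 = (-0.8158, +0.5784)
edge 2: e_2 = (+1.54, -0.34);  n_2 = (-0.2156, -0.9765)
∠(n_0, n_2) = 112.88°
δ = |180° − 112.88°| = 67.12°
67.12° ≤ 2α = 77.32°  →  valid

δ = 67.12°, valid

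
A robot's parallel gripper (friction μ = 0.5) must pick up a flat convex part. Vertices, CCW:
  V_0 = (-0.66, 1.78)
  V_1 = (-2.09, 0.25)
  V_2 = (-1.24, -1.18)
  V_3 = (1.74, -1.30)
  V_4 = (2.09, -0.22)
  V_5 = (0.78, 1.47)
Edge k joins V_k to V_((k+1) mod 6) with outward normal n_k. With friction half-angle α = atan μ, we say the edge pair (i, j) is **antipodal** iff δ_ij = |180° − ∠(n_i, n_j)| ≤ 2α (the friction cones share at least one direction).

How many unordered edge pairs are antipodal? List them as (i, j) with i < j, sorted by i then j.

α = atan 0.5 = 26.57°;  2α = 53.13°
n_0 = (-0.7306, +0.6828)
n_1 = (-0.8596, -0.5110)
n_2 = (-0.0402, -0.9992)
n_3 = (+0.9513, -0.3083)
n_4 = (+0.7904, +0.6126)
n_5 = (+0.2105, +0.9776)
  (0,1): δ = 106.21°  ·
  (0,2): δ = 49.24°  ✓
  (0,3): δ = 25.11°  ✓
  (0,4): δ = 80.85°  ·
  (0,5): δ = 120.92°  ·
  (1,2): δ = 123.03°  ·
  (1,3): δ = 48.68°  ✓
  (1,4): δ = 7.05°  ✓
  (1,5): δ = 47.12°  ✓
  (2,3): δ = 105.65°  ·
  (2,4): δ = 49.91°  ✓
  (2,5): δ = 9.84°  ✓
  (3,4): δ = 124.26°  ·
  (3,5): δ = 84.19°  ·
  (4,5): δ = 139.93°  ·
antipodal pairs: 7

count = 7; pairs: (0,2), (0,3), (1,3), (1,4), (1,5), (2,4), (2,5)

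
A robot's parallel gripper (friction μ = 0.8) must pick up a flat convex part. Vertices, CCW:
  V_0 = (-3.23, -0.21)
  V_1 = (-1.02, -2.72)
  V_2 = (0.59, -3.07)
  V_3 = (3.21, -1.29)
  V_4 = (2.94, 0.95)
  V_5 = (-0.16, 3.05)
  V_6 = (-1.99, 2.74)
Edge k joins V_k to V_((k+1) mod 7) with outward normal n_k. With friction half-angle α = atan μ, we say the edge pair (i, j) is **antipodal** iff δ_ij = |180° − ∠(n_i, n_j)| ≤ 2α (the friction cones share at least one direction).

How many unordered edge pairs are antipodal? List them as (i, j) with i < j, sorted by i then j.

α = atan 0.8 = 38.66°;  2α = 77.32°
n_0 = (-0.7505, -0.6608)
n_1 = (-0.2124, -0.9772)
n_2 = (+0.5620, -0.8272)
n_3 = (+0.9928, +0.1197)
n_4 = (+0.5608, +0.8279)
n_5 = (-0.1670, +0.9860)
n_6 = (-0.9219, +0.3875)
  (0,1): δ = 143.63°  ·
  (0,2): δ = 97.17°  ·
  (0,3): δ = 34.49°  ✓
  (0,4): δ = 14.52°  ✓
  (0,5): δ = 58.25°  ✓
  (0,6): δ = 115.84°  ·
  (1,2): δ = 133.54°  ·
  (1,3): δ = 70.86°  ✓
  (1,4): δ = 21.85°  ✓
  (1,5): δ = 21.88°  ✓
  (1,6): δ = 79.47°  ·
  (2,3): δ = 117.32°  ·
  (2,4): δ = 68.31°  ✓
  (2,5): δ = 24.58°  ✓
  (2,6): δ = 33.01°  ✓
  (3,4): δ = 130.99°  ·
  (3,5): δ = 87.26°  ·
  (3,6): δ = 29.67°  ✓
  (4,5): δ = 136.27°  ·
  (4,6): δ = 78.68°  ·
  (5,6): δ = 122.41°  ·
antipodal pairs: 10

count = 10; pairs: (0,3), (0,4), (0,5), (1,3), (1,4), (1,5), (2,4), (2,5), (2,6), (3,6)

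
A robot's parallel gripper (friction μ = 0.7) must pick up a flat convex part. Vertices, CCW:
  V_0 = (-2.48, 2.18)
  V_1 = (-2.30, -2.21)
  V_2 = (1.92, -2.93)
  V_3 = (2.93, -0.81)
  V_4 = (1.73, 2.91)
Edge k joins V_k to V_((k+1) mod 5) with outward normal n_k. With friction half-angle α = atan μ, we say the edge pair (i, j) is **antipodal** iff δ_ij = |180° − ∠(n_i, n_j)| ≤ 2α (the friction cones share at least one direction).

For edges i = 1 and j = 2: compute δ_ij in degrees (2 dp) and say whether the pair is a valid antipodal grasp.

α = atan 0.7 = 34.99°;  2α = 69.98°
edge 1: e_1 = (+4.22, -0.72);  n_1 = (-0.1682, -0.9858)
edge 2: e_2 = (+1.01, +2.12);  n_2 = (+0.9028, -0.4301)
∠(n_1, n_2) = 74.21°
δ = |180° − 74.21°| = 105.79°
105.79° > 2α = 69.98°  →  invalid

δ = 105.79°, invalid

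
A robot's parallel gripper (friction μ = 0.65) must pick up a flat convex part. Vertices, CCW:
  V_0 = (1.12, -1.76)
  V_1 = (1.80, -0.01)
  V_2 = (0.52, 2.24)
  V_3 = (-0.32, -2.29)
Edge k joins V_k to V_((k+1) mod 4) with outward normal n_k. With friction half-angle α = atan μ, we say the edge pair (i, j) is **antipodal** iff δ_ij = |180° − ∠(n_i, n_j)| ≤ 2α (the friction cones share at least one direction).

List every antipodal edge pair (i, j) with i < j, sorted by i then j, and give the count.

count = 3; pairs: (0,2), (1,2), (2,3)

α = atan 0.65 = 33.02°;  2α = 66.05°
n_0 = (+0.9321, -0.3622)
n_1 = (+0.8692, +0.4945)
n_2 = (-0.9832, +0.1823)
n_3 = (+0.3454, -0.9385)
  (0,1): δ = 129.13°  ·
  (0,2): δ = 10.73°  ✓
  (0,3): δ = 131.44°  ·
  (1,2): δ = 40.14°  ✓
  (1,3): δ = 80.57°  ·
  (2,3): δ = 59.29°  ✓
antipodal pairs: 3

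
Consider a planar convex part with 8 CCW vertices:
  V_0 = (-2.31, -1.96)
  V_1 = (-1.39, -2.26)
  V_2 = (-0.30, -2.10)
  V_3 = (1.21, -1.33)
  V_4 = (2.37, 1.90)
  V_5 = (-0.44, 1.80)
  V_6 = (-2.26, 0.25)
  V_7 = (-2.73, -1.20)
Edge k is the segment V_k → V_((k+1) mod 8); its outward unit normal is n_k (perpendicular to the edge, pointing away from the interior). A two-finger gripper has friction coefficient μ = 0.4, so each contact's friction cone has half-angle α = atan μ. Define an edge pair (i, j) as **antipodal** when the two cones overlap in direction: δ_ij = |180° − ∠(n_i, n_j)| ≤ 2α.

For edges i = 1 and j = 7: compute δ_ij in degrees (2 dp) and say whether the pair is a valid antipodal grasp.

δ = 110.58°, invalid

α = atan 0.4 = 21.80°;  2α = 43.60°
edge 1: e_1 = (+1.09, +0.16);  n_1 = (+0.1452, -0.9894)
edge 7: e_7 = (+0.42, -0.76);  n_7 = (-0.8752, -0.4837)
∠(n_1, n_7) = 69.42°
δ = |180° − 69.42°| = 110.58°
110.58° > 2α = 43.60°  →  invalid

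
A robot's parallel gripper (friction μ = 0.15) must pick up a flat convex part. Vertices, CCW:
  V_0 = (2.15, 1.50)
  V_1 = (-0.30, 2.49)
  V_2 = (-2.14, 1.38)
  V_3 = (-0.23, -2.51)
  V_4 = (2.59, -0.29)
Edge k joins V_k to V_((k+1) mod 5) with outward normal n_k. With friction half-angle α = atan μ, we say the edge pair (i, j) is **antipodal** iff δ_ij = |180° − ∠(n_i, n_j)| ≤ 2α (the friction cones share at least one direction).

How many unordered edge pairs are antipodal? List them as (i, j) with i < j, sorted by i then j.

α = atan 0.15 = 8.53°;  2α = 17.06°
n_0 = (+0.3747, +0.9272)
n_1 = (-0.5165, +0.8563)
n_2 = (-0.8976, -0.4407)
n_3 = (+0.6186, -0.7857)
n_4 = (+0.9711, +0.2387)
  (0,1): δ = 126.90°  ·
  (0,2): δ = 41.85°  ·
  (0,3): δ = 60.21°  ·
  (0,4): δ = 125.81°  ·
  (1,2): δ = 94.95°  ·
  (1,3): δ = 7.11°  ✓
  (1,4): δ = 72.71°  ·
  (2,3): δ = 77.94°  ·
  (2,4): δ = 12.34°  ✓
  (3,4): δ = 114.40°  ·
antipodal pairs: 2

count = 2; pairs: (1,3), (2,4)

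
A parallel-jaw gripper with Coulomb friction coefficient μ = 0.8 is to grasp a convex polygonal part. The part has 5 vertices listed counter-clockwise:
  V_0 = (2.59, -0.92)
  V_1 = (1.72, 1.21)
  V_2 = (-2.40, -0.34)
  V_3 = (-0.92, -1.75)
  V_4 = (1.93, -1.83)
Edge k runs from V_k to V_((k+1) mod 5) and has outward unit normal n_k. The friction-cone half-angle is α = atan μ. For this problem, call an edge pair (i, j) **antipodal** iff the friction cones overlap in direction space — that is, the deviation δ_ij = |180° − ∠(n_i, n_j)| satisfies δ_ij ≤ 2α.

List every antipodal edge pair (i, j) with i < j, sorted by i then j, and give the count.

α = atan 0.8 = 38.66°;  2α = 77.32°
n_0 = (+0.9258, +0.3781)
n_1 = (-0.3521, +0.9360)
n_2 = (-0.6898, -0.7240)
n_3 = (-0.0281, -0.9996)
n_4 = (+0.8095, -0.5871)
  (0,1): δ = 91.60°  ·
  (0,2): δ = 24.17°  ✓
  (0,3): δ = 66.17°  ✓
  (0,4): δ = 121.83°  ·
  (1,2): δ = 64.23°  ✓
  (1,3): δ = 22.22°  ✓
  (1,4): δ = 33.43°  ✓
  (2,3): δ = 138.00°  ·
  (2,4): δ = 82.34°  ·
  (3,4): δ = 124.34°  ·
antipodal pairs: 5

count = 5; pairs: (0,2), (0,3), (1,2), (1,3), (1,4)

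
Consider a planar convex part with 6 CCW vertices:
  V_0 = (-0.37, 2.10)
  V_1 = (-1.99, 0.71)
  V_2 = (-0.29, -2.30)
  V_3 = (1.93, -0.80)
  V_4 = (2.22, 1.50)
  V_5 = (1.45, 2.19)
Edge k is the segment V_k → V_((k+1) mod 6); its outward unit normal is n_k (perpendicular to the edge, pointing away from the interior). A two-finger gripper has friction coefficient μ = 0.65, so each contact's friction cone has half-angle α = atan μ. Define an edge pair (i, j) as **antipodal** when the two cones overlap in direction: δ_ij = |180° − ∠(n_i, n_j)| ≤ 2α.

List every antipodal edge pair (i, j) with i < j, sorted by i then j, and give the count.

count = 6; pairs: (0,2), (0,3), (1,3), (1,4), (1,5), (2,5)

α = atan 0.65 = 33.02°;  2α = 66.05°
n_0 = (-0.6512, +0.7589)
n_1 = (-0.8707, -0.4918)
n_2 = (+0.5599, -0.8286)
n_3 = (+0.9921, -0.1251)
n_4 = (+0.6674, +0.7447)
n_5 = (-0.0494, +0.9988)
  (0,1): δ = 101.17°  ·
  (0,2): δ = 6.58°  ✓
  (0,3): δ = 42.18°  ✓
  (0,4): δ = 97.51°  ·
  (0,5): δ = 142.20°  ·
  (1,2): δ = 85.41°  ·
  (1,3): δ = 36.64°  ✓
  (1,4): δ = 18.68°  ✓
  (1,5): δ = 63.37°  ✓
  (2,3): δ = 131.23°  ·
  (2,4): δ = 75.91°  ·
  (2,5): δ = 31.21°  ✓
  (3,4): δ = 124.68°  ·
  (3,5): δ = 79.98°  ·
  (4,5): δ = 135.31°  ·
antipodal pairs: 6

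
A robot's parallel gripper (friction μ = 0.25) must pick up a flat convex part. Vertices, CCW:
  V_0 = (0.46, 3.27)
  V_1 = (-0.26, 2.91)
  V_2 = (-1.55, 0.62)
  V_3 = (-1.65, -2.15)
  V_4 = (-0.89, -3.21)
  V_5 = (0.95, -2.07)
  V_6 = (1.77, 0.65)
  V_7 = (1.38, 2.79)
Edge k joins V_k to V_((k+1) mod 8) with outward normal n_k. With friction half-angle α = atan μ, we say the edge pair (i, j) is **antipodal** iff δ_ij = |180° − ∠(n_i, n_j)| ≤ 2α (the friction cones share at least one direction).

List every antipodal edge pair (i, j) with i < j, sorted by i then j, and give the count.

α = atan 0.25 = 14.04°;  2α = 28.07°
n_0 = (-0.4472, +0.8944)
n_1 = (-0.8713, +0.4908)
n_2 = (-0.9993, +0.0361)
n_3 = (-0.8127, -0.5827)
n_4 = (+0.5267, -0.8501)
n_5 = (+0.9574, -0.2886)
n_6 = (+0.9838, +0.1793)
n_7 = (+0.4626, +0.8866)
  (0,1): δ = 145.96°  ·
  (0,2): δ = 118.63°  ·
  (0,3): δ = 80.93°  ·
  (0,4): δ = 5.22°  ✓
  (0,5): δ = 46.66°  ·
  (0,6): δ = 73.76°  ·
  (0,7): δ = 125.88°  ·
  (1,2): δ = 152.67°  ·
  (1,3): δ = 114.97°  ·
  (1,4): δ = 28.83°  ·
  (1,5): δ = 12.62°  ✓
  (1,6): δ = 39.72°  ·
  (1,7): δ = 91.84°  ·
  (2,3): δ = 142.29°  ·
  (2,4): δ = 56.15°  ·
  (2,5): δ = 14.71°  ✓
  (2,6): δ = 12.40°  ✓
  (2,7): δ = 64.51°  ·
  (3,4): δ = 93.86°  ·
  (3,5): δ = 52.42°  ·
  (3,6): δ = 25.31°  ✓
  (3,7): δ = 26.81°  ✓
  (4,5): δ = 138.56°  ·
  (4,6): δ = 111.45°  ·
  (4,7): δ = 59.33°  ·
  (5,6): δ = 152.90°  ·
  (5,7): δ = 100.78°  ·
  (6,7): δ = 127.88°  ·
antipodal pairs: 6

count = 6; pairs: (0,4), (1,5), (2,5), (2,6), (3,6), (3,7)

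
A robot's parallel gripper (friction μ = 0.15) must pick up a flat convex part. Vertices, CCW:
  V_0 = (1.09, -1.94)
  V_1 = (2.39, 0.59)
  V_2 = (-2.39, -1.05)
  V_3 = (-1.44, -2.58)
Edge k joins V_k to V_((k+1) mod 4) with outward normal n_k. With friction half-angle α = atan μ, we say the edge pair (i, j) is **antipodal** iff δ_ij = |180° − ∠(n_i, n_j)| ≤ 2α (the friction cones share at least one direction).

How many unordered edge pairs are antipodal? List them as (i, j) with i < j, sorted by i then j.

count = 1; pairs: (1,3)

α = atan 0.15 = 8.53°;  2α = 17.06°
n_0 = (+0.8895, -0.4570)
n_1 = (-0.3245, +0.9459)
n_2 = (-0.8496, -0.5275)
n_3 = (+0.2452, -0.9695)
  (0,1): δ = 43.87°  ·
  (0,2): δ = 59.03°  ·
  (0,3): δ = 131.39°  ·
  (1,2): δ = 77.10°  ·
  (1,3): δ = 4.74°  ✓
  (2,3): δ = 107.64°  ·
antipodal pairs: 1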